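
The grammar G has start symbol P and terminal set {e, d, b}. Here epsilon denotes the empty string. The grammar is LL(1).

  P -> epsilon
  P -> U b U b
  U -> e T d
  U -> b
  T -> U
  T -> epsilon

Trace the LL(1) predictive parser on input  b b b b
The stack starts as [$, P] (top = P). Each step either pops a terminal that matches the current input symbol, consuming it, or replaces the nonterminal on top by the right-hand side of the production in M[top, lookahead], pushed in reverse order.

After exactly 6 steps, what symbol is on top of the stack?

b

step 1: stack=$ P  input=b b b b $  — expand P -> U b U b
step 2: stack=$ b U b U  input=b b b b $  — expand U -> b
step 3: stack=$ b U b b  input=b b b b $  — match b
step 4: stack=$ b U b  input=b b b $  — match b
step 5: stack=$ b U  input=b b $  — expand U -> b
step 6: stack=$ b b  input=b b $  — match b
Stack after step 6: $ b (top = b).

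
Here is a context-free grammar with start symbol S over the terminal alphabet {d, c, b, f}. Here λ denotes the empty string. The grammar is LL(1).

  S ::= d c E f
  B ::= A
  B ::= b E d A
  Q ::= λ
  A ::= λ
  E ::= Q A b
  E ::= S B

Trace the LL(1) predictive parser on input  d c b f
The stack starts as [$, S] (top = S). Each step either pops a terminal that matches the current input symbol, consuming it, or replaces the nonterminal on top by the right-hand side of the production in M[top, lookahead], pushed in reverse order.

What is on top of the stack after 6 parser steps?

     Stack      Input      Action
  1  $ S        d c b f $  expand S ::= d c E f
  2  $ f E c d  d c b f $  match d
  3  $ f E c    c b f $    match c
  4  $ f E      b f $      expand E ::= Q A b
  5  $ f b A Q  b f $      expand Q ::= λ
  6  $ f b A    b f $      expand A ::= λ
Stack after step 6: $ f b (top = b).

b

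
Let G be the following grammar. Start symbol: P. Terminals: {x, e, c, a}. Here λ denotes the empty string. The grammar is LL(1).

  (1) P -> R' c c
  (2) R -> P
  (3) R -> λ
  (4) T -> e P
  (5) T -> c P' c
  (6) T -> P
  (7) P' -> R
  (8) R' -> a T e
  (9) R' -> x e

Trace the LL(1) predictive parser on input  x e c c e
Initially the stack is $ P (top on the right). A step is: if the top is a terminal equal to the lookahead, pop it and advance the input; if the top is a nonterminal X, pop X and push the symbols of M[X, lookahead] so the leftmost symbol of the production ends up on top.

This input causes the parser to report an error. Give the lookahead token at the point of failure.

e

step 1: stack=$ P  input=x e c c e $  — expand P -> R' c c
step 2: stack=$ c c R'  input=x e c c e $  — expand R' -> x e
step 3: stack=$ c c e x  input=x e c c e $  — match x
step 4: stack=$ c c e  input=e c c e $  — match e
step 5: stack=$ c c  input=c c e $  — match c
step 6: stack=$ c  input=c e $  — match c
step 7: stack=$  input=e $  — error: stack empty but input remains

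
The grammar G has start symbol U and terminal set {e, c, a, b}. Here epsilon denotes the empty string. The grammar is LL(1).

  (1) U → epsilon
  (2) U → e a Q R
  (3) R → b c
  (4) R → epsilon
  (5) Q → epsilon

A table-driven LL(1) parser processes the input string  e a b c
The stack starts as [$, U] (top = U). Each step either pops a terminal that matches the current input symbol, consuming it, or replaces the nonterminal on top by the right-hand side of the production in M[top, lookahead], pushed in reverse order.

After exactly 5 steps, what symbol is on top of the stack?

b

     Stack      Input      Action
  1  $ U        e a b c $  expand U → e a Q R
  2  $ R Q a e  e a b c $  match e
  3  $ R Q a    a b c $    match a
  4  $ R Q      b c $      expand Q → epsilon
  5  $ R        b c $      expand R → b c
Stack after step 5: $ c b (top = b).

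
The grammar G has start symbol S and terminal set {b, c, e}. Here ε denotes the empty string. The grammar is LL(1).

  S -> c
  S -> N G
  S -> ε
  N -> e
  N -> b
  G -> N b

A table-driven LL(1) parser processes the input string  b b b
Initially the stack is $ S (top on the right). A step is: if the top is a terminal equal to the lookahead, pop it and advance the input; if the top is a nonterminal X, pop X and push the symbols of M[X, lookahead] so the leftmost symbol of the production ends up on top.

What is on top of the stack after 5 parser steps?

step 1: stack=$ S  input=b b b $  — expand S -> N G
step 2: stack=$ G N  input=b b b $  — expand N -> b
step 3: stack=$ G b  input=b b b $  — match b
step 4: stack=$ G  input=b b $  — expand G -> N b
step 5: stack=$ b N  input=b b $  — expand N -> b
Stack after step 5: $ b b (top = b).

b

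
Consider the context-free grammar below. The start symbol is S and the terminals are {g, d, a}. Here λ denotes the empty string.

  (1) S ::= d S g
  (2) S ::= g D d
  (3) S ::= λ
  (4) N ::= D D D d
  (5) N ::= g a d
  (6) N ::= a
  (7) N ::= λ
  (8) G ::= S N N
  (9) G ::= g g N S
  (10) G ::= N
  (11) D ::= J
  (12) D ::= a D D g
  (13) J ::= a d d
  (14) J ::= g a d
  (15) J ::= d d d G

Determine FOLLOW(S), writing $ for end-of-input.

{$, a, d, g}

FIRST(S): from S::=d S g we get {d}; from S::=g D d we get {g}; from S::=λ we get {λ}. So FIRST(S) = {λ, d, g}.
FIRST(J): from J::=a d d we get {a}; from J::=g a d we get {g}; from J::=d d d G we get {d}. So FIRST(J) = {a, d, g}.
FIRST(D): from D::=J we get {a, d, g}; from D::=a D D g we get {a}. So FIRST(D) = {a, d, g}.
FIRST(N): from N::=D D D d we get {a, d, g}; from N::=g a d we get {g}; from N::=a we get {a}; from N::=λ we get {λ}. So FIRST(N) = {λ, a, d, g}.
FIRST(G): from G::=S N N we get {λ, a, d, g}; from G::=g g N S we get {g}; from G::=N we get {λ, a, d, g}. So FIRST(G) = {λ, a, d, g}.
FOLLOW(S) includes $ since S is the start symbol.
FOLLOW(D): in S::=g D d, D is followed by d with FIRST {d}; in N::=D D D d (occurrence 1), D is followed by D D d with FIRST {a, d, g}; in N::=D D D d (occurrence 2), D is followed by D d with FIRST {a, d, g}; in N::=D D D d (occurrence 3), D is followed by d with FIRST {d}; in D::=a D D g (occurrence 1), D is followed by D g with FIRST {a, d, g}; in D::=a D D g (occurrence 2), D is followed by g with FIRST {g}. Thus FOLLOW(D) = {a, d, g}.
FOLLOW(J): in D::=J, the suffix after J is empty, so FOLLOW(J) ⊇ FOLLOW(D) = {a, d, g}. Thus FOLLOW(J) = {a, d, g}.
FOLLOW(G): in J::=d d d G, the suffix after G is empty, so FOLLOW(G) ⊇ FOLLOW(J) = {a, d, g}. Thus FOLLOW(G) = {a, d, g}.
FOLLOW(S): in S::=d S g, S is followed by g with FIRST {g}; in G::=S N N, S is followed by N N with FIRST {λ, a, d, g}; in G::=S N N, the suffix after S is nullable, so FOLLOW(S) ⊇ FOLLOW(G) = {a, d, g}; in G::=g g N S, the suffix after S is empty, so FOLLOW(S) ⊇ FOLLOW(G) = {a, d, g}. Thus FOLLOW(S) = {$, a, d, g}.
FOLLOW(N): in G::=S N N (occurrence 1), N is followed by N with FIRST {λ, a, d, g}; in G::=S N N (occurrence 1), the suffix after N is nullable, so FOLLOW(N) ⊇ FOLLOW(G) = {a, d, g}; in G::=S N N (occurrence 2), the suffix after N is empty, so FOLLOW(N) ⊇ FOLLOW(G) = {a, d, g}; in G::=g g N S, N is followed by S with FIRST {λ, d, g}; in G::=g g N S, the suffix after N is nullable, so FOLLOW(N) ⊇ FOLLOW(G) = {a, d, g}; in G::=N, the suffix after N is empty, so FOLLOW(N) ⊇ FOLLOW(G) = {a, d, g}. Thus FOLLOW(N) = {a, d, g}.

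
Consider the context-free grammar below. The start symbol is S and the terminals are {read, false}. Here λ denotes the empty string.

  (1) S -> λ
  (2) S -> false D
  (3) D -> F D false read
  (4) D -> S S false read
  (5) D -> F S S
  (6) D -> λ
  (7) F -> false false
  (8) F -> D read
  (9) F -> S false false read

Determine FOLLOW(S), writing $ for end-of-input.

{$, false, read}

FIRST(S) = {λ, false}
FIRST(D) = {λ, false, read}  (via F D false read, S S false read, F S S)
FIRST(F) = {false, read}  (via D read, S false false read)
FOLLOW(S) includes $ since S is the start symbol.
FOLLOW(S): in D->S S false read (occurrence 1), S is followed by S false read with FIRST {false}; in D->S S false read (occurrence 2), S is followed by false read with FIRST {false}; in D->F S S (occurrence 1), S is followed by S with FIRST {λ, false}; in D->F S S (occurrence 1), the suffix after S is nullable, so FOLLOW(S) ⊇ FOLLOW(D) = {$, false, read}; in D->F S S (occurrence 2), the suffix after S is empty, so FOLLOW(S) ⊇ FOLLOW(D) = {$, false, read}; in F->S false false read, S is followed by false false read with FIRST {false}. Thus FOLLOW(S) = {$, false, read}.
FOLLOW(D): in S->false D, the suffix after D is empty, so FOLLOW(D) ⊇ FOLLOW(S) = {$, false, read}; in D->F D false read, D is followed by false read with FIRST {false}; in F->D read, D is followed by read with FIRST {read}. Thus FOLLOW(D) = {$, false, read}.
FOLLOW(F): in D->F D false read, F is followed by D false read with FIRST {false, read}; in D->F S S, F is followed by S S with FIRST {λ, false}; in D->F S S, the suffix after F is nullable, so FOLLOW(F) ⊇ FOLLOW(D) = {$, false, read}. Thus FOLLOW(F) = {$, false, read}.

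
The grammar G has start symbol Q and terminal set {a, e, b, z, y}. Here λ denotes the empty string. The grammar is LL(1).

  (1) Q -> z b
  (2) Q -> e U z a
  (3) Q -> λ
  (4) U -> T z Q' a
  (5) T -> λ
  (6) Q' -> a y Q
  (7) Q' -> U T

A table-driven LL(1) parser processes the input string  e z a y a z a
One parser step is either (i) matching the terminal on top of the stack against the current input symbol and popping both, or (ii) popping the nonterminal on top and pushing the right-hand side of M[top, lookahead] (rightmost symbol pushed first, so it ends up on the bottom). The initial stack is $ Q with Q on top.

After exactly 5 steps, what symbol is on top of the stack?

Q'

     Stack           Input            Action
  1  $ Q             e z a y a z a $  expand Q -> e U z a
  2  $ a z U e       e z a y a z a $  match e
  3  $ a z U         z a y a z a $    expand U -> T z Q' a
  4  $ a z a Q' z T  z a y a z a $    expand T -> λ
  5  $ a z a Q' z    z a y a z a $    match z
Stack after step 5: $ a z a Q' (top = Q').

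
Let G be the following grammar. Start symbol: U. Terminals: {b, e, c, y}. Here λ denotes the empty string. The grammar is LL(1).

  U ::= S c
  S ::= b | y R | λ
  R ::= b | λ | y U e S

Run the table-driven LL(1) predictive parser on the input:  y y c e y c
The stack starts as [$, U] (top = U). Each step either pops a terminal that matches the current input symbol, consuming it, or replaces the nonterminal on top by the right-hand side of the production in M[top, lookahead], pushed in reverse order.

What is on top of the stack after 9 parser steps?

step 1: stack=$ U  input=y y c e y c $  — expand U ::= S c
step 2: stack=$ c S  input=y y c e y c $  — expand S ::= y R
step 3: stack=$ c R y  input=y y c e y c $  — match y
step 4: stack=$ c R  input=y c e y c $  — expand R ::= y U e S
step 5: stack=$ c S e U y  input=y c e y c $  — match y
step 6: stack=$ c S e U  input=c e y c $  — expand U ::= S c
step 7: stack=$ c S e c S  input=c e y c $  — expand S ::= λ
step 8: stack=$ c S e c  input=c e y c $  — match c
step 9: stack=$ c S e  input=e y c $  — match e
Stack after step 9: $ c S (top = S).

S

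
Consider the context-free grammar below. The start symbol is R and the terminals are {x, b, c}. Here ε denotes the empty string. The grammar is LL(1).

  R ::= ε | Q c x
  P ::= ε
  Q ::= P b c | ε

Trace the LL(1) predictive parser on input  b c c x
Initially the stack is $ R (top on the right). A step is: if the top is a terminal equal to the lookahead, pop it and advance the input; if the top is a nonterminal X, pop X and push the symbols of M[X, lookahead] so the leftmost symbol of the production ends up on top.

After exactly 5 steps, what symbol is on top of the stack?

     Stack        Input      Action
  1  $ R          b c c x $  expand R ::= Q c x
  2  $ x c Q      b c c x $  expand Q ::= P b c
  3  $ x c c b P  b c c x $  expand P ::= ε
  4  $ x c c b    b c c x $  match b
  5  $ x c c      c c x $    match c
Stack after step 5: $ x c (top = c).

c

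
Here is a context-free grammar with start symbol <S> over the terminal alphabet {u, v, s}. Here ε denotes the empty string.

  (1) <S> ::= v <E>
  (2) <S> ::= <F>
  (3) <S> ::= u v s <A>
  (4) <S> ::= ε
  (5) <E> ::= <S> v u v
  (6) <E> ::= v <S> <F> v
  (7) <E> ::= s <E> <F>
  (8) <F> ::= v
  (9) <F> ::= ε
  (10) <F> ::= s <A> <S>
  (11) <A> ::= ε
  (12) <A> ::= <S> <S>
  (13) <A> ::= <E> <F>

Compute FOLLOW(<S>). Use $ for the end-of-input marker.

FIRST(<F>) = {ε, s, v}
FIRST(<S>) = {ε, s, u, v}  (via <F>)
FIRST(<E>) = {s, u, v}  (via <S> v u v)
FIRST(<A>) = {ε, s, u, v}  (via <S> <S>, <E> <F>)
FOLLOW(<S>) includes $ since <S> is the start symbol.
FOLLOW(<S>): in <E>::=<S> v u v, <S> is followed by v u v with FIRST {v}; in <E>::=v <S> <F> v, <S> is followed by <F> v with FIRST {s, v}; in <F>::=s <A> <S>, the suffix after <S> is empty, so FOLLOW(<S>) ⊇ FOLLOW(<F>) = {$, s, u, v}; in <A>::=<S> <S> (occurrence 1), <S> is followed by <S> with FIRST {ε, s, u, v}; in <A>::=<S> <S> (occurrence 1), the suffix after <S> is nullable, so FOLLOW(<S>) ⊇ FOLLOW(<A>) = {$, s, u, v}; in <A>::=<S> <S> (occurrence 2), the suffix after <S> is empty, so FOLLOW(<S>) ⊇ FOLLOW(<A>) = {$, s, u, v}. Thus FOLLOW(<S>) = {$, s, u, v}.
FOLLOW(<E>): in <S>::=v <E>, the suffix after <E> is empty, so FOLLOW(<E>) ⊇ FOLLOW(<S>) = {$, s, u, v}; in <E>::=s <E> <F>, <E> is followed by <F> with FIRST {ε, s, v}; in <E>::=s <E> <F>, the suffix after <E> is nullable (adds nothing new); in <A>::=<E> <F>, <E> is followed by <F> with FIRST {ε, s, v}; in <A>::=<E> <F>, the suffix after <E> is nullable, so FOLLOW(<E>) ⊇ FOLLOW(<A>) = {$, s, u, v}. Thus FOLLOW(<E>) = {$, s, u, v}.
FOLLOW(<F>): in <S>::=<F>, the suffix after <F> is empty, so FOLLOW(<F>) ⊇ FOLLOW(<S>) = {$, s, u, v}; in <E>::=v <S> <F> v, <F> is followed by v with FIRST {v}; in <E>::=s <E> <F>, the suffix after <F> is empty, so FOLLOW(<F>) ⊇ FOLLOW(<E>) = {$, s, u, v}; in <A>::=<E> <F>, the suffix after <F> is empty, so FOLLOW(<F>) ⊇ FOLLOW(<A>) = {$, s, u, v}. Thus FOLLOW(<F>) = {$, s, u, v}.
FOLLOW(<A>): in <S>::=u v s <A>, the suffix after <A> is empty, so FOLLOW(<A>) ⊇ FOLLOW(<S>) = {$, s, u, v}; in <F>::=s <A> <S>, <A> is followed by <S> with FIRST {ε, s, u, v}; in <F>::=s <A> <S>, the suffix after <A> is nullable, so FOLLOW(<A>) ⊇ FOLLOW(<F>) = {$, s, u, v}. Thus FOLLOW(<A>) = {$, s, u, v}.

{$, s, u, v}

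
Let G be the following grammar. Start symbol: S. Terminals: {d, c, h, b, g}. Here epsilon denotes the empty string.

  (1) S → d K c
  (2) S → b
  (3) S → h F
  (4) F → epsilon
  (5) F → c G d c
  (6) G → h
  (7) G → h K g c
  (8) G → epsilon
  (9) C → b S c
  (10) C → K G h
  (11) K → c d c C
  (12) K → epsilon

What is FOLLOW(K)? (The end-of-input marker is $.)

FIRST(S): from S→d K c we get {d}; from S→b we get {b}; from S→h F we get {h}. So FIRST(S) = {b, d, h}.
FIRST(F): from F→epsilon we get {epsilon}; from F→c G d c we get {c}. So FIRST(F) = {epsilon, c}.
FIRST(G): from G→h we get {h}; from G→h K g c we get {h}; from G→epsilon we get {epsilon}. So FIRST(G) = {epsilon, h}.
FIRST(K): from K→c d c C we get {c}; from K→epsilon we get {epsilon}. So FIRST(K) = {epsilon, c}.
FIRST(C): from C→b S c we get {b}; from C→K G h we get {c, h}. So FIRST(C) = {b, c, h}.
FOLLOW(S) includes $ since S is the start symbol.
FOLLOW(S): in C→b S c, S is followed by c with FIRST {c}. Thus FOLLOW(S) = {$, c}.
FOLLOW(F): in S→h F, the suffix after F is empty, so FOLLOW(F) ⊇ FOLLOW(S) = {$, c}. Thus FOLLOW(F) = {$, c}.
FOLLOW(G): in F→c G d c, G is followed by d c with FIRST {d}; in C→K G h, G is followed by h with FIRST {h}. Thus FOLLOW(G) = {d, h}.
FOLLOW(K): in S→d K c, K is followed by c with FIRST {c}; in G→h K g c, K is followed by g c with FIRST {g}; in C→K G h, K is followed by G h with FIRST {h}. Thus FOLLOW(K) = {c, g, h}.
FOLLOW(C): in K→c d c C, the suffix after C is empty, so FOLLOW(C) ⊇ FOLLOW(K) = {c, g, h}. Thus FOLLOW(C) = {c, g, h}.

{c, g, h}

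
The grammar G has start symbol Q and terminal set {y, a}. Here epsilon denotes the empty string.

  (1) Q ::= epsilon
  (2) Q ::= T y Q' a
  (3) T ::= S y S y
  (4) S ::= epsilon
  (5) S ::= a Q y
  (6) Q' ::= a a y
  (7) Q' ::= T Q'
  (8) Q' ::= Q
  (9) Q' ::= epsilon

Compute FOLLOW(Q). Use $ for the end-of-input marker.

{$, a, y}

FIRST(S) = {epsilon, a}
FIRST(T) = {a, y}  (via S y S y)
FIRST(Q) = {epsilon, a, y}  (via T y Q' a)
FIRST(Q') = {epsilon, a, y}  (via T Q', Q)
FOLLOW(Q) includes $ since Q is the start symbol.
FOLLOW(S): in T::=S y S y (occurrence 1), S is followed by y S y with FIRST {y}; in T::=S y S y (occurrence 2), S is followed by y with FIRST {y}. Thus FOLLOW(S) = {y}.
FOLLOW(Q'): in Q::=T y Q' a, Q' is followed by a with FIRST {a}; in Q'::=T Q', the suffix after Q' is empty (adds nothing new). Thus FOLLOW(Q') = {a}.
FOLLOW(Q): in S::=a Q y, Q is followed by y with FIRST {y}; in Q'::=Q, the suffix after Q is empty, so FOLLOW(Q) ⊇ FOLLOW(Q') = {a}. Thus FOLLOW(Q) = {$, a, y}.
FOLLOW(T): in Q::=T y Q' a, T is followed by y Q' a with FIRST {y}; in Q'::=T Q', T is followed by Q' with FIRST {epsilon, a, y}; in Q'::=T Q', the suffix after T is nullable, so FOLLOW(T) ⊇ FOLLOW(Q') = {a}. Thus FOLLOW(T) = {a, y}.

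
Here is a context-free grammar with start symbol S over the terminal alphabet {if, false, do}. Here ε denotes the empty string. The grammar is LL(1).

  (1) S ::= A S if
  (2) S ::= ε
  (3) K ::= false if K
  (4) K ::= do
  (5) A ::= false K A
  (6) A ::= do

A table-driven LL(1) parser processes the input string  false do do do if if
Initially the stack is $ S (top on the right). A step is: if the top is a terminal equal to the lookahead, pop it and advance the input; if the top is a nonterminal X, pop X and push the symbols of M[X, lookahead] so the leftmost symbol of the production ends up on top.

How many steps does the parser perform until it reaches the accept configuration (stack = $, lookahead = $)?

      Stack             Input                   Action
   1  $ S               false do do do if if $  expand S ::= A S if
   2  $ if S A          false do do do if if $  expand A ::= false K A
   3  $ if S A K false  false do do do if if $  match false
   4  $ if S A K        do do do if if $        expand K ::= do
   5  $ if S A do       do do do if if $        match do
   6  $ if S A          do do if if $           expand A ::= do
   7  $ if S do         do do if if $           match do
   8  $ if S            do if if $              expand S ::= A S if
   9  $ if if S A       do if if $              expand A ::= do
  10  $ if if S do      do if if $              match do
  11  $ if if S         if if $                 expand S ::= ε
  12  $ if if           if if $                 match if
  13  $ if              if $                    match if
Accept reached after 13 steps.

13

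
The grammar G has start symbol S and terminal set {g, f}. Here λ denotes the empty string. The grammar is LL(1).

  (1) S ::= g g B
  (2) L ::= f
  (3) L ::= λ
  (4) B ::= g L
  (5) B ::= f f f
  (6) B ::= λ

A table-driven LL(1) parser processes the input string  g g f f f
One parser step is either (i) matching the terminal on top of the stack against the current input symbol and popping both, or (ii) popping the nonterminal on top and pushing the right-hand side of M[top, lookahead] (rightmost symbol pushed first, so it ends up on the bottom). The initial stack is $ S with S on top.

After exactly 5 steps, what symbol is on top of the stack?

step 1: stack=$ S  input=g g f f f $  — expand S ::= g g B
step 2: stack=$ B g g  input=g g f f f $  — match g
step 3: stack=$ B g  input=g f f f $  — match g
step 4: stack=$ B  input=f f f $  — expand B ::= f f f
step 5: stack=$ f f f  input=f f f $  — match f
Stack after step 5: $ f f (top = f).

f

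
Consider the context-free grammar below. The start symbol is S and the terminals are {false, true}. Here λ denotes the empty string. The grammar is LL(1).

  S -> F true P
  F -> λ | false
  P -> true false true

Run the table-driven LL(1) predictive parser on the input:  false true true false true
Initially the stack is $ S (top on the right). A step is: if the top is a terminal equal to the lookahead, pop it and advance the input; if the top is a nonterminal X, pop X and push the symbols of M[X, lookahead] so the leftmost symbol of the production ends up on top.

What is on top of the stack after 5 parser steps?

true

step 1: stack=$ S  input=false true true false true $  — expand S -> F true P
step 2: stack=$ P true F  input=false true true false true $  — expand F -> false
step 3: stack=$ P true false  input=false true true false true $  — match false
step 4: stack=$ P true  input=true true false true $  — match true
step 5: stack=$ P  input=true false true $  — expand P -> true false true
Stack after step 5: $ true false true (top = true).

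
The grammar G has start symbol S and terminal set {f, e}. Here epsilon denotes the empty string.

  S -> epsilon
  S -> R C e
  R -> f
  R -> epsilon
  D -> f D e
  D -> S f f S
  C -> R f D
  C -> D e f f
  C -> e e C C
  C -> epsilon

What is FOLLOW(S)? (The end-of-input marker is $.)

{$, e, f}

FIRST(R) = {epsilon, f}
FIRST(S) = {epsilon, e, f}  (via R C e)
FIRST(D) = {e, f}  (via S f f S)
FIRST(C) = {epsilon, e, f}  (via R f D, D e f f)
FOLLOW(S) includes $ since S is the start symbol.
FOLLOW(R): in S->R C e, R is followed by C e with FIRST {e, f}; in C->R f D, R is followed by f D with FIRST {f}. Thus FOLLOW(R) = {e, f}.
FOLLOW(C): in S->R C e, C is followed by e with FIRST {e}; in C->e e C C (occurrence 1), C is followed by C with FIRST {epsilon, e, f}; in C->e e C C (occurrence 1), the suffix after C is nullable (adds nothing new); in C->e e C C (occurrence 2), the suffix after C is empty (adds nothing new). Thus FOLLOW(C) = {e, f}.
FOLLOW(D): in D->f D e, D is followed by e with FIRST {e}; in C->R f D, the suffix after D is empty, so FOLLOW(D) ⊇ FOLLOW(C) = {e, f}; in C->D e f f, D is followed by e f f with FIRST {e}. Thus FOLLOW(D) = {e, f}.
FOLLOW(S): in D->S f f S (occurrence 1), S is followed by f f S with FIRST {f}; in D->S f f S (occurrence 2), the suffix after S is empty, so FOLLOW(S) ⊇ FOLLOW(D) = {e, f}. Thus FOLLOW(S) = {$, e, f}.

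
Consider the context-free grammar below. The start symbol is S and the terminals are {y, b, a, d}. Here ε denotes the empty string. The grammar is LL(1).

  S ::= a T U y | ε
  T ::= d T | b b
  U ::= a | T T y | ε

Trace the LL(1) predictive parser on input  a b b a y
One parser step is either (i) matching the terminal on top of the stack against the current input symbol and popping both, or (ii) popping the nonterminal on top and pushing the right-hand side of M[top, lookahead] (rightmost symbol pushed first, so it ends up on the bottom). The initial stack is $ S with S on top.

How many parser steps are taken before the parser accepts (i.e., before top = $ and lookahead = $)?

8

     Stack      Input        Action
  1  $ S        a b b a y $  expand S ::= a T U y
  2  $ y U T a  a b b a y $  match a
  3  $ y U T    b b a y $    expand T ::= b b
  4  $ y U b b  b b a y $    match b
  5  $ y U b    b a y $      match b
  6  $ y U      a y $        expand U ::= a
  7  $ y a      a y $        match a
  8  $ y        y $          match y
Accept reached after 8 steps.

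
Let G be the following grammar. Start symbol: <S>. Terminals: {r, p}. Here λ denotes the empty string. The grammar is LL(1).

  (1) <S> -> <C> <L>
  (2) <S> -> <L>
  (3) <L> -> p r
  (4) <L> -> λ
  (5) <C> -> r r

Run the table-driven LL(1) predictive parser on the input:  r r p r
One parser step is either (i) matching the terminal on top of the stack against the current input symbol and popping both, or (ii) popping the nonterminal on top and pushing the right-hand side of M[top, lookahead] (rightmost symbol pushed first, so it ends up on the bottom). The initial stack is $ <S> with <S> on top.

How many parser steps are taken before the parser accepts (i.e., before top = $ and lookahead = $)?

7

step 1: stack=$ <S>  input=r r p r $  — expand <S> -> <C> <L>
step 2: stack=$ <L> <C>  input=r r p r $  — expand <C> -> r r
step 3: stack=$ <L> r r  input=r r p r $  — match r
step 4: stack=$ <L> r  input=r p r $  — match r
step 5: stack=$ <L>  input=p r $  — expand <L> -> p r
step 6: stack=$ r p  input=p r $  — match p
step 7: stack=$ r  input=r $  — match r
Accept reached after 7 steps.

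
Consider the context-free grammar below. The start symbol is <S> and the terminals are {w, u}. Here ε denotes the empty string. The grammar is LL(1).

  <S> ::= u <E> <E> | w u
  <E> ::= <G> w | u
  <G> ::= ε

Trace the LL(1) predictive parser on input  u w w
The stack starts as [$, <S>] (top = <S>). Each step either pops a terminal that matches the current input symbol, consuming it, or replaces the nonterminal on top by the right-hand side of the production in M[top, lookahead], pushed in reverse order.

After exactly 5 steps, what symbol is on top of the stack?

step 1: stack=$ <S>  input=u w w $  — expand <S> ::= u <E> <E>
step 2: stack=$ <E> <E> u  input=u w w $  — match u
step 3: stack=$ <E> <E>  input=w w $  — expand <E> ::= <G> w
step 4: stack=$ <E> w <G>  input=w w $  — expand <G> ::= ε
step 5: stack=$ <E> w  input=w w $  — match w
Stack after step 5: $ <E> (top = <E>).

<E>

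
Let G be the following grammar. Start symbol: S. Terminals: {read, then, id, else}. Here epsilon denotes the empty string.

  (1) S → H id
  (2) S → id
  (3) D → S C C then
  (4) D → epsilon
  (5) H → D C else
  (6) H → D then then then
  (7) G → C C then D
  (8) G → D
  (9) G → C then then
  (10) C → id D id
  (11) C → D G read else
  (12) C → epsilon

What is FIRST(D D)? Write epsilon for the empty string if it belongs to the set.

{epsilon, else, id, read, then}

FIRST(S): from S→H id we get {else, id, read, then}; from S→id we get {id}. So FIRST(S) = {else, id, read, then}.
FIRST(D): from D→S C C then we get {else, id, read, then}; from D→epsilon we get {epsilon}. So FIRST(D) = {epsilon, else, id, read, then}.
FIRST(H): from H→D C else we get {else, id, read, then}; from H→D then then then we get {else, id, read, then}. So FIRST(H) = {else, id, read, then}.
FIRST(G): from G→C C then D we get {else, id, read, then}; from G→D we get {epsilon, else, id, read, then}; from G→C then then we get {else, id, read, then}. So FIRST(G) = {epsilon, else, id, read, then}.
FIRST(C): from C→id D id we get {id}; from C→D G read else we get {else, id, read, then}; from C→epsilon we get {epsilon}. So FIRST(C) = {epsilon, else, id, read, then}.
FIRST(D D): take FIRST of each symbol in turn, carrying on past any symbol whose FIRST contains epsilon; result {epsilon, else, id, read, then}.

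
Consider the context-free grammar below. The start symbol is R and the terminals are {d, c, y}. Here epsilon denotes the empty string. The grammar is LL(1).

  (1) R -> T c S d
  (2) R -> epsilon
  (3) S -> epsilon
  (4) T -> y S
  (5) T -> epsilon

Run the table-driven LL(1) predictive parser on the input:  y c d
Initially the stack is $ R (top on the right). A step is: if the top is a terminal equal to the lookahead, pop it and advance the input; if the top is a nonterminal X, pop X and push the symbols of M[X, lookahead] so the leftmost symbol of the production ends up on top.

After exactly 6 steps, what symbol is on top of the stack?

d

step 1: stack=$ R  input=y c d $  — expand R -> T c S d
step 2: stack=$ d S c T  input=y c d $  — expand T -> y S
step 3: stack=$ d S c S y  input=y c d $  — match y
step 4: stack=$ d S c S  input=c d $  — expand S -> epsilon
step 5: stack=$ d S c  input=c d $  — match c
step 6: stack=$ d S  input=d $  — expand S -> epsilon
Stack after step 6: $ d (top = d).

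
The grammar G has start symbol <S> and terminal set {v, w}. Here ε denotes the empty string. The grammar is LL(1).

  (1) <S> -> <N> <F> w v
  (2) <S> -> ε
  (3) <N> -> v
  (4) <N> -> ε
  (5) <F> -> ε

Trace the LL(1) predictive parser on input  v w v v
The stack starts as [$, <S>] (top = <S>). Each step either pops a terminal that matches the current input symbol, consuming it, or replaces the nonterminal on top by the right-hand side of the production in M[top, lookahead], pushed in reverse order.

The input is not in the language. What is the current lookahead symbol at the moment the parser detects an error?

v

step 1: stack=$ <S>  input=v w v v $  — expand <S> -> <N> <F> w v
step 2: stack=$ v w <F> <N>  input=v w v v $  — expand <N> -> v
step 3: stack=$ v w <F> v  input=v w v v $  — match v
step 4: stack=$ v w <F>  input=w v v $  — expand <F> -> ε
step 5: stack=$ v w  input=w v v $  — match w
step 6: stack=$ v  input=v v $  — match v
step 7: stack=$  input=v $  — error: stack empty but input remains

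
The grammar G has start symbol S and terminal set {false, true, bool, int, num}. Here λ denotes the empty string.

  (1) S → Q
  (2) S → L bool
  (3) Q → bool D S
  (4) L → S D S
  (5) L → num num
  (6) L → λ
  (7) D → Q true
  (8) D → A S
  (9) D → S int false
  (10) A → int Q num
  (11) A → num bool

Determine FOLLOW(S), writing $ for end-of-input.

FIRST(Q) = {bool}
FIRST(A) = {int, num}
FIRST(S) = {bool, num}  (via Q, L bool)
FIRST(L) = {λ, bool, num}  (via S D S)
FIRST(D) = {bool, int, num}  (via Q true, A S, S int false)
FOLLOW(S) includes $ since S is the start symbol.
FOLLOW(L): in S→L bool, L is followed by bool with FIRST {bool}. Thus FOLLOW(L) = {bool}.
FOLLOW(D): in Q→bool D S, D is followed by S with FIRST {bool, num}; in L→S D S, D is followed by S with FIRST {bool, num}. Thus FOLLOW(D) = {bool, num}.
FOLLOW(A): in D→A S, A is followed by S with FIRST {bool, num}. Thus FOLLOW(A) = {bool, num}.
FOLLOW(S): in Q→bool D S, the suffix after S is empty, so FOLLOW(S) ⊇ FOLLOW(Q) = {$, bool, int, num, true}; in L→S D S (occurrence 1), S is followed by D S with FIRST {bool, int, num}; in L→S D S (occurrence 2), the suffix after S is empty, so FOLLOW(S) ⊇ FOLLOW(L) = {bool}; in D→A S, the suffix after S is empty, so FOLLOW(S) ⊇ FOLLOW(D) = {bool, num}; in D→S int false, S is followed by int false with FIRST {int}. Thus FOLLOW(S) = {$, bool, int, num, true}.
FOLLOW(Q): in S→Q, the suffix after Q is empty, so FOLLOW(Q) ⊇ FOLLOW(S) = {$, bool, int, num, true}; in D→Q true, Q is followed by true with FIRST {true}; in A→int Q num, Q is followed by num with FIRST {num}. Thus FOLLOW(Q) = {$, bool, int, num, true}.

{$, bool, int, num, true}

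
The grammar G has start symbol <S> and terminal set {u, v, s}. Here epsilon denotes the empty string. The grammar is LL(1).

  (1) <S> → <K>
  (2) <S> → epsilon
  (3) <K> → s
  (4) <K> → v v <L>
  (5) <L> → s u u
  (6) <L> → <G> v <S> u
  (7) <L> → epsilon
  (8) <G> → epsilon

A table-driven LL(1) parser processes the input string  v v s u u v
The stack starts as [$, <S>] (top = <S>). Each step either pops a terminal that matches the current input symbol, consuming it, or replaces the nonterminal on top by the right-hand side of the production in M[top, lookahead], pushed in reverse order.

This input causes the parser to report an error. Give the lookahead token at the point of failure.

step 1: stack=$ <S>  input=v v s u u v $  — expand <S> → <K>
step 2: stack=$ <K>  input=v v s u u v $  — expand <K> → v v <L>
step 3: stack=$ <L> v v  input=v v s u u v $  — match v
step 4: stack=$ <L> v  input=v s u u v $  — match v
step 5: stack=$ <L>  input=s u u v $  — expand <L> → s u u
step 6: stack=$ u u s  input=s u u v $  — match s
step 7: stack=$ u u  input=u u v $  — match u
step 8: stack=$ u  input=u v $  — match u
step 9: stack=$  input=v $  — error: stack empty but input remains

v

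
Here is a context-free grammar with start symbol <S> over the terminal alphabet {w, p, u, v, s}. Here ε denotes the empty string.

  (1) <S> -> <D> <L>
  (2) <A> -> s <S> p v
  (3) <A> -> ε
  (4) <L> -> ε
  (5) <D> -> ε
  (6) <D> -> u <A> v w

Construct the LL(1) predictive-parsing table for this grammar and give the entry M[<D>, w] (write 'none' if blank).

FIRST(<A>): from <A>->s <S> p v we get {s}; from <A>->ε we get {ε}. So FIRST(<A>) = {ε, s}.
FIRST(<L>): from <L>->ε we get {ε}. So FIRST(<L>) = {ε}.
FIRST(<D>): from <D>->ε we get {ε}; from <D>->u <A> v w we get {u}. So FIRST(<D>) = {ε, u}.
FIRST(<S>): from <S>-><D> <L> we get {ε, u}. So FIRST(<S>) = {ε, u}.
FOLLOW(<S>) includes $ since <S> is the start symbol.
FOLLOW(<S>): in <A>->s <S> p v, <S> is followed by p v with FIRST {p}. Thus FOLLOW(<S>) = {$, p}.
FOLLOW(<D>): in <S>-><D> <L>, <D> is followed by <L> with FIRST {ε}; in <S>-><D> <L>, the suffix after <D> is nullable, so FOLLOW(<D>) ⊇ FOLLOW(<S>) = {$, p}. Thus FOLLOW(<D>) = {$, p}.
For <D> -> ε: FIRST(ε) = {ε}, so it goes in M[<D>, t] for t ∈ {}; since ε ∈ FIRST, also for every t ∈ FOLLOW(<D>) = {$, p}.
For <D> -> u <A> v w: FIRST(u <A> v w) = {u}, so it goes in M[<D>, t] for t ∈ {u}.
None of these place a production in M[<D>, w].

none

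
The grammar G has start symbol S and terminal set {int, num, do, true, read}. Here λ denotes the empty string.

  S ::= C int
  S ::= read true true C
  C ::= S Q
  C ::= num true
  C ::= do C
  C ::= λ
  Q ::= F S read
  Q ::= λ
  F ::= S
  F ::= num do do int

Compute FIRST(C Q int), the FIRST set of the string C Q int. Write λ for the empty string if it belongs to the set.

{do, int, num, read}

FIRST(S) = {do, int, num, read}  (via C int)
FIRST(C) = {λ, do, int, num, read}  (via S Q)
FIRST(F) = {do, int, num, read}  (via S)
FIRST(Q) = {λ, do, int, num, read}  (via F S read)
FIRST(C Q int): take FIRST of each symbol in turn, carrying on past any symbol whose FIRST contains λ; result {do, int, num, read}.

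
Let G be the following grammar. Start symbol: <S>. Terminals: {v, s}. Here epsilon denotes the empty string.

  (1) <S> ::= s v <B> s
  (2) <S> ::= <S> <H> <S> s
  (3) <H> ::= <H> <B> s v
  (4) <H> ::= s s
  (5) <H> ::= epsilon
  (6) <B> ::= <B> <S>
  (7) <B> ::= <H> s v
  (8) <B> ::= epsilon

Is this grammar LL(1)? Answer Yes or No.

No

FIRST(<S>) = {s}
FIRST(<H>) = {epsilon, s}
FIRST(<B>) = {epsilon, s}
FOLLOW(<S>) = {$, s}
FOLLOW(<H>) = {s}
FOLLOW(<B>) = {s}
Cell M[<B>, s] receives both <B> ::= <B> <S> and <B> ::= <H> s v and <B> ::= epsilon — the grammar is not LL(1).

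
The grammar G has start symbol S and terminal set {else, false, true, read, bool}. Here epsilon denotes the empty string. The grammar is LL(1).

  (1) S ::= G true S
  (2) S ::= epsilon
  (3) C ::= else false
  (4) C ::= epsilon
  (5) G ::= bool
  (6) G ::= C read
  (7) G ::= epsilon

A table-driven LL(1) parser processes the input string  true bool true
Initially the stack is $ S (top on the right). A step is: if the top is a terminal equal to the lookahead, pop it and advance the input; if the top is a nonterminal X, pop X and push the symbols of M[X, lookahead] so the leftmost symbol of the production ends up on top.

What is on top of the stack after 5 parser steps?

bool

step 1: stack=$ S  input=true bool true $  — expand S ::= G true S
step 2: stack=$ S true G  input=true bool true $  — expand G ::= epsilon
step 3: stack=$ S true  input=true bool true $  — match true
step 4: stack=$ S  input=bool true $  — expand S ::= G true S
step 5: stack=$ S true G  input=bool true $  — expand G ::= bool
Stack after step 5: $ S true bool (top = bool).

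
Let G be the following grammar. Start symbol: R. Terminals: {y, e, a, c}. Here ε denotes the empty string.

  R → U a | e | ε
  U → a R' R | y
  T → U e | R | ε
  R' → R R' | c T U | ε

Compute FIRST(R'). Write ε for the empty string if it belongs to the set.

{ε, a, c, e, y}

FIRST(U): from U→a R' R we get {a}; from U→y we get {y}. So FIRST(U) = {a, y}.
FIRST(R): from R→U a we get {a, y}; from R→e we get {e}; from R→ε we get {ε}. So FIRST(R) = {ε, a, e, y}.
FIRST(T): from T→U e we get {a, y}; from T→R we get {ε, a, e, y}; from T→ε we get {ε}. So FIRST(T) = {ε, a, e, y}.
FIRST(R'): from R'→R R' we get {ε, a, c, e, y}; from R'→c T U we get {c}; from R'→ε we get {ε}. So FIRST(R') = {ε, a, c, e, y}.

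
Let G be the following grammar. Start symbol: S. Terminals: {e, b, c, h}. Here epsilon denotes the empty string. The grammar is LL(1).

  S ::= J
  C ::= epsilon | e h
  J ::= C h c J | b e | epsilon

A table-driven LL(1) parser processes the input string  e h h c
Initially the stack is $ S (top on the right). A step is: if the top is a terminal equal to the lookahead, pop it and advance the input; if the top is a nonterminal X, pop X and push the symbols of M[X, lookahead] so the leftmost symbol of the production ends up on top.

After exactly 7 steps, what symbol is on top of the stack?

J

step 1: stack=$ S  input=e h h c $  — expand S ::= J
step 2: stack=$ J  input=e h h c $  — expand J ::= C h c J
step 3: stack=$ J c h C  input=e h h c $  — expand C ::= e h
step 4: stack=$ J c h h e  input=e h h c $  — match e
step 5: stack=$ J c h h  input=h h c $  — match h
step 6: stack=$ J c h  input=h c $  — match h
step 7: stack=$ J c  input=c $  — match c
Stack after step 7: $ J (top = J).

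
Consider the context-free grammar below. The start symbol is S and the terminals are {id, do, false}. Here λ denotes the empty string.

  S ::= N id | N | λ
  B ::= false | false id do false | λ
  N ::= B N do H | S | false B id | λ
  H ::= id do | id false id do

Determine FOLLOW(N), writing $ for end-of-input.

FIRST(B) = {λ, false}
FIRST(H) = {id}
FIRST(S) = {λ, do, false, id}  (via N id, N)
FIRST(N) = {λ, do, false, id}  (via B N do H, S)
FOLLOW(S) includes $ since S is the start symbol.
FOLLOW(B): in N::=B N do H, B is followed by N do H with FIRST {do, false, id}; in N::=false B id, B is followed by id with FIRST {id}. Thus FOLLOW(B) = {do, false, id}.
FOLLOW(S): in N::=S, the suffix after S is empty, so FOLLOW(S) ⊇ FOLLOW(N) = {$, do, id}. Thus FOLLOW(S) = {$, do, id}.
FOLLOW(N): in S::=N id, N is followed by id with FIRST {id}; in S::=N, the suffix after N is empty, so FOLLOW(N) ⊇ FOLLOW(S) = {$, do, id}; in N::=B N do H, N is followed by do H with FIRST {do}. Thus FOLLOW(N) = {$, do, id}.
FOLLOW(H): in N::=B N do H, the suffix after H is empty, so FOLLOW(H) ⊇ FOLLOW(N) = {$, do, id}. Thus FOLLOW(H) = {$, do, id}.

{$, do, id}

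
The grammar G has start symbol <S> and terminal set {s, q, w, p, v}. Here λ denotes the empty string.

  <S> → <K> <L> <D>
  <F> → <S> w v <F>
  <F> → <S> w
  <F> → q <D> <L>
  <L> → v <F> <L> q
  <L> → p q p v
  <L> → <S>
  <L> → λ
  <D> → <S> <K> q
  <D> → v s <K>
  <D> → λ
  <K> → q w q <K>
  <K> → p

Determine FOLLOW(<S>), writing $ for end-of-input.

FIRST(<K>): from <K>→q w q <K> we get {q}; from <K>→p we get {p}. So FIRST(<K>) = {p, q}.
FIRST(<S>): from <S>→<K> <L> <D> we get {p, q}. So FIRST(<S>) = {p, q}.
FIRST(<F>): from <F>→<S> w v <F> we get {p, q}; from <F>→<S> w we get {p, q}; from <F>→q <D> <L> we get {q}. So FIRST(<F>) = {p, q}.
FIRST(<L>): from <L>→v <F> <L> q we get {v}; from <L>→p q p v we get {p}; from <L>→<S> we get {p, q}; from <L>→λ we get {λ}. So FIRST(<L>) = {λ, p, q, v}.
FIRST(<D>): from <D>→<S> <K> q we get {p, q}; from <D>→v s <K> we get {v}; from <D>→λ we get {λ}. So FIRST(<D>) = {λ, p, q, v}.
FOLLOW(<S>) includes $ since <S> is the start symbol.
FOLLOW(<F>): in <F>→<S> w v <F>, the suffix after <F> is empty (adds nothing new); in <L>→v <F> <L> q, <F> is followed by <L> q with FIRST {p, q, v}. Thus FOLLOW(<F>) = {p, q, v}.
FOLLOW(<S>): in <F>→<S> w v <F>, <S> is followed by w v <F> with FIRST {w}; in <F>→<S> w, <S> is followed by w with FIRST {w}; in <L>→<S>, the suffix after <S> is empty, so FOLLOW(<S>) ⊇ FOLLOW(<L>) = {$, p, q, v, w}; in <D>→<S> <K> q, <S> is followed by <K> q with FIRST {p, q}. Thus FOLLOW(<S>) = {$, p, q, v, w}.
FOLLOW(<L>): in <S>→<K> <L> <D>, <L> is followed by <D> with FIRST {λ, p, q, v}; in <S>→<K> <L> <D>, the suffix after <L> is nullable, so FOLLOW(<L>) ⊇ FOLLOW(<S>) = {$, p, q, v, w}; in <F>→q <D> <L>, the suffix after <L> is empty, so FOLLOW(<L>) ⊇ FOLLOW(<F>) = {p, q, v}; in <L>→v <F> <L> q, <L> is followed by q with FIRST {q}. Thus FOLLOW(<L>) = {$, p, q, v, w}.
FOLLOW(<D>): in <S>→<K> <L> <D>, the suffix after <D> is empty, so FOLLOW(<D>) ⊇ FOLLOW(<S>) = {$, p, q, v, w}; in <F>→q <D> <L>, <D> is followed by <L> with FIRST {λ, p, q, v}; in <F>→q <D> <L>, the suffix after <D> is nullable, so FOLLOW(<D>) ⊇ FOLLOW(<F>) = {p, q, v}. Thus FOLLOW(<D>) = {$, p, q, v, w}.
FOLLOW(<K>): in <S>→<K> <L> <D>, <K> is followed by <L> <D> with FIRST {λ, p, q, v}; in <S>→<K> <L> <D>, the suffix after <K> is nullable, so FOLLOW(<K>) ⊇ FOLLOW(<S>) = {$, p, q, v, w}; in <D>→<S> <K> q, <K> is followed by q with FIRST {q}; in <D>→v s <K>, the suffix after <K> is empty, so FOLLOW(<K>) ⊇ FOLLOW(<D>) = {$, p, q, v, w}; in <K>→q w q <K>, the suffix after <K> is empty (adds nothing new). Thus FOLLOW(<K>) = {$, p, q, v, w}.

{$, p, q, v, w}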